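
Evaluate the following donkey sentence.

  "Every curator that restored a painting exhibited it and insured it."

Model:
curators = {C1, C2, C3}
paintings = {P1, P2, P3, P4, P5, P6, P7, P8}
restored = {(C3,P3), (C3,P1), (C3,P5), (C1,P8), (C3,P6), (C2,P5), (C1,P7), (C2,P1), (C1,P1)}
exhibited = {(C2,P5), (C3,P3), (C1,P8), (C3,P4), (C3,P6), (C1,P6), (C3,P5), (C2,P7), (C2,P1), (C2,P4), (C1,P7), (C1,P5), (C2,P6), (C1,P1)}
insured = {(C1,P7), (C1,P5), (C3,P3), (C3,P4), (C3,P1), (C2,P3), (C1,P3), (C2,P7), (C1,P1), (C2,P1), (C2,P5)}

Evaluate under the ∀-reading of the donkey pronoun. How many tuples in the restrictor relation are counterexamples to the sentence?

"it" takes "a painting" as antecedent — a donkey pronoun bound across the clause boundary.
Strong reading: for every (c,p) with restored(c,p), exhibited(c,p) ∧ insured(c,p).
Restrictor pairs: (C1,P1) ✓  (C1,P7) ✓  (C1,P8) ✗  (C2,P1) ✓  (C2,P5) ✓  (C3,P1) ✗  (C3,P3) ✓  (C3,P5) ✗  (C3,P6) ✗
Counterexamples (restrictor pairs failing the scope): 4.

4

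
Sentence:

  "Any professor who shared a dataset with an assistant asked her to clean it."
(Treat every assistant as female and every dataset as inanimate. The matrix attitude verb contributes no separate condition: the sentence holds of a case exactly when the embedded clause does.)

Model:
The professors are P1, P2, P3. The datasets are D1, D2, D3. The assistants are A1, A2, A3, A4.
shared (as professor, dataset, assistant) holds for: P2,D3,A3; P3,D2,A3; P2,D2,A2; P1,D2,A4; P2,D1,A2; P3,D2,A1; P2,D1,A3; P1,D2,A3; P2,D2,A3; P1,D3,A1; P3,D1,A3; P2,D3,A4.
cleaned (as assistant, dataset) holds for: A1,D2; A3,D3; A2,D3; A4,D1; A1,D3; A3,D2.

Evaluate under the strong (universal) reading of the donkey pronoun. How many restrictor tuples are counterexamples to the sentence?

6

"her" takes "an assistant" as antecedent and "it" takes "a dataset"; both are donkey pronouns co-varying with the restrictor.
Strong reading: for every (p,d,a) with shared(p,d,a), cleaned(a,d).
Restrictor triples: (P1,D2,A3)→cleaned(A3,D2) ✓  (P1,D2,A4)→cleaned(A4,D2) ✗  (P1,D3,A1)→cleaned(A1,D3) ✓  (P2,D1,A2)→cleaned(A2,D1) ✗  (P2,D1,A3)→cleaned(A3,D1) ✗  (P2,D2,A2)→cleaned(A2,D2) ✗  (P2,D2,A3)→cleaned(A3,D2) ✓  (P2,D3,A3)→cleaned(A3,D3) ✓  (P2,D3,A4)→cleaned(A4,D3) ✗  (P3,D1,A3)→cleaned(A3,D1) ✗  (P3,D2,A1)→cleaned(A1,D2) ✓  (P3,D2,A3)→cleaned(A3,D2) ✓
Counterexamples (restrictor triples failing the scope): 6.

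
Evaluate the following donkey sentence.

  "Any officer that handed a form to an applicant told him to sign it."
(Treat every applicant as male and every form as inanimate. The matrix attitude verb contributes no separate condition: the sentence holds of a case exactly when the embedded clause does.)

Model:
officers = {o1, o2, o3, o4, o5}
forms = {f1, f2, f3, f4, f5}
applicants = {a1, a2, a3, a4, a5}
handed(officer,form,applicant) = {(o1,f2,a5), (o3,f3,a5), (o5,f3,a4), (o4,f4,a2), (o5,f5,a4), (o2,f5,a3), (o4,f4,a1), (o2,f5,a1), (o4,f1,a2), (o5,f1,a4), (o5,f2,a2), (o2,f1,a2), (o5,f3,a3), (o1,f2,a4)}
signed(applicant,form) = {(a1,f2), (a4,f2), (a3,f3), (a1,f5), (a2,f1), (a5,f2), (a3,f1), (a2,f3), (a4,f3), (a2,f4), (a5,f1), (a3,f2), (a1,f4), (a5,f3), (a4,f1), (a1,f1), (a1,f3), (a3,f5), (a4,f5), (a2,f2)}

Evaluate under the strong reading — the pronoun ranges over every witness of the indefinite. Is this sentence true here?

True

"him" takes "an applicant" as antecedent and "it" takes "a form"; both are donkey pronouns co-varying with the restrictor.
Strong reading: for every (o,f,a) with handed(o,f,a), signed(a,f).
Restrictor triples: (o1,f2,a4)→signed(a4,f2) ✓  (o1,f2,a5)→signed(a5,f2) ✓  (o2,f1,a2)→signed(a2,f1) ✓  (o2,f5,a1)→signed(a1,f5) ✓  (o2,f5,a3)→signed(a3,f5) ✓  (o3,f3,a5)→signed(a5,f3) ✓  (o4,f1,a2)→signed(a2,f1) ✓  (o4,f4,a1)→signed(a1,f4) ✓  (o4,f4,a2)→signed(a2,f4) ✓  (o5,f1,a4)→signed(a4,f1) ✓  (o5,f2,a2)→signed(a2,f2) ✓  (o5,f3,a3)→signed(a3,f3) ✓  (o5,f3,a4)→signed(a4,f3) ✓  (o5,f5,a4)→signed(a4,f5) ✓
Every restrictor triple satisfies the scope.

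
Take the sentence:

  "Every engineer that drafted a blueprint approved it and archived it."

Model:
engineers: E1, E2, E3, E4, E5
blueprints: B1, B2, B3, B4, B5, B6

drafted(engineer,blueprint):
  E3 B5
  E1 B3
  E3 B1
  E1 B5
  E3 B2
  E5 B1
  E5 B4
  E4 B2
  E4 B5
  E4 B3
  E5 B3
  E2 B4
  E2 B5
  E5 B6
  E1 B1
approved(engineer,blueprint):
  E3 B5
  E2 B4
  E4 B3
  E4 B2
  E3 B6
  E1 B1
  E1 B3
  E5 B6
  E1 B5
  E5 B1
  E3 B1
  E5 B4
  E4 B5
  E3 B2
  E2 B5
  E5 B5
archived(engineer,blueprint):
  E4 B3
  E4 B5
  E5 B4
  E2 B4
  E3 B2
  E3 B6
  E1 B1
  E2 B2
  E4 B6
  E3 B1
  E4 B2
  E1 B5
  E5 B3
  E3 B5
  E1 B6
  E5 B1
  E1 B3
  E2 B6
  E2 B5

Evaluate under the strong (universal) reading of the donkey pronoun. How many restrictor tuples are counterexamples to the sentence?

2

"it" takes "a blueprint" as antecedent — a donkey pronoun bound across the clause boundary.
Strong reading: for every (e,b) with drafted(e,b), approved(e,b) ∧ archived(e,b).
Restrictor pairs: (E1,B1) ✓  (E1,B3) ✓  (E1,B5) ✓  (E2,B4) ✓  (E2,B5) ✓  (E3,B1) ✓  (E3,B2) ✓  (E3,B5) ✓  (E4,B2) ✓  (E4,B3) ✓  (E4,B5) ✓  (E5,B1) ✓  (E5,B3) ✗  (E5,B4) ✓  (E5,B6) ✗
Counterexamples (restrictor pairs failing the scope): 2.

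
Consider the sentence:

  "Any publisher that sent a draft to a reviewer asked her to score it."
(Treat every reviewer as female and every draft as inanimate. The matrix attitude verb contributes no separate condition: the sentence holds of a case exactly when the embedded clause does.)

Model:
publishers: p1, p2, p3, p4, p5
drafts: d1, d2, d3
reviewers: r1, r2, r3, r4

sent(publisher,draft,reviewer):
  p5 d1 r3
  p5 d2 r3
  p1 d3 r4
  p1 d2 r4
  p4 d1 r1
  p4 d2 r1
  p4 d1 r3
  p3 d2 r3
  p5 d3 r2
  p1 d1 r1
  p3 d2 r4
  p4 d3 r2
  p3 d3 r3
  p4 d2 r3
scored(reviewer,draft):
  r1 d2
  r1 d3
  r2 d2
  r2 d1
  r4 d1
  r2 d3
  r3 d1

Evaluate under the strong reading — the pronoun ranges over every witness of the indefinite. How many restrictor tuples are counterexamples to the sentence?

"her" takes "a reviewer" as antecedent and "it" takes "a draft"; both are donkey pronouns co-varying with the restrictor.
Strong reading: for every (p,d,r) with sent(p,d,r), scored(r,d).
Restrictor triples: (p1,d1,r1)→scored(r1,d1) ✗  (p1,d2,r4)→scored(r4,d2) ✗  (p1,d3,r4)→scored(r4,d3) ✗  (p3,d2,r3)→scored(r3,d2) ✗  (p3,d2,r4)→scored(r4,d2) ✗  (p3,d3,r3)→scored(r3,d3) ✗  (p4,d1,r1)→scored(r1,d1) ✗  (p4,d1,r3)→scored(r3,d1) ✓  (p4,d2,r1)→scored(r1,d2) ✓  (p4,d2,r3)→scored(r3,d2) ✗  (p4,d3,r2)→scored(r2,d3) ✓  (p5,d1,r3)→scored(r3,d1) ✓  (p5,d2,r3)→scored(r3,d2) ✗  (p5,d3,r2)→scored(r2,d3) ✓
Counterexamples (restrictor triples failing the scope): 9.

9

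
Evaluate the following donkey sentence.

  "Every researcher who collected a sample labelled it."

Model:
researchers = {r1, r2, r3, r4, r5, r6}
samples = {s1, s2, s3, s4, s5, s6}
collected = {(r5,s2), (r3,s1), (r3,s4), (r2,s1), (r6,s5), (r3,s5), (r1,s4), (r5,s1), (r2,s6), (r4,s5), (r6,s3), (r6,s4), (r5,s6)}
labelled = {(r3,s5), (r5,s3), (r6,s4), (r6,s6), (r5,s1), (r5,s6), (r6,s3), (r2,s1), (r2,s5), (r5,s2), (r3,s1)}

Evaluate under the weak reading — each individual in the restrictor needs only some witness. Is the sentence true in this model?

False

"it" takes "a sample" as antecedent — a donkey pronoun bound across the clause boundary.
Weak reading: every researcher r with some collected-sample has at least one collected-sample s such that labelled(r,s).
Per researcher: r1:✗  r2:✓  r3:✓  r4:✗  r5:✓  r6:✓
r1 has no witness among its collected-samples.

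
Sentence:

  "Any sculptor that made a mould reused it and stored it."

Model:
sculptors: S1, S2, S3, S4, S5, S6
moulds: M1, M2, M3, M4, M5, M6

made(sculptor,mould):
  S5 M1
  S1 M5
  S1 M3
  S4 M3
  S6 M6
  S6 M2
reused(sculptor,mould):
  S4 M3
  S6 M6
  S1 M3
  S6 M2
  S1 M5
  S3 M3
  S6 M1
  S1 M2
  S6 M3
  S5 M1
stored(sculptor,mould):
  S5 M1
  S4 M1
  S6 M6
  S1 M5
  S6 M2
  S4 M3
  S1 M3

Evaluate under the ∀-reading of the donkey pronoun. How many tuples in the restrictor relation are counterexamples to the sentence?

"it" takes "a mould" as antecedent — a donkey pronoun bound across the clause boundary.
Strong reading: for every (s,m) with made(s,m), reused(s,m) ∧ stored(s,m).
Restrictor pairs: (S1,M3) ✓  (S1,M5) ✓  (S4,M3) ✓  (S5,M1) ✓  (S6,M2) ✓  (S6,M6) ✓
Counterexamples (restrictor pairs failing the scope): 0.

0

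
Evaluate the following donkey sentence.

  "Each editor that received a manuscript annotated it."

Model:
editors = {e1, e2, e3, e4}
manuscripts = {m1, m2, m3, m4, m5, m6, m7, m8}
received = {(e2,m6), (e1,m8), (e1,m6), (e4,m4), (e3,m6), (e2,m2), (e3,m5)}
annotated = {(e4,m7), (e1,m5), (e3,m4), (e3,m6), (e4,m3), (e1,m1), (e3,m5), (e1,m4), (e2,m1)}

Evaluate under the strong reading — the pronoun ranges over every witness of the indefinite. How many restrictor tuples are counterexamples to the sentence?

"it" takes "a manuscript" as antecedent — a donkey pronoun bound across the clause boundary.
Strong reading: for every (e,m) with received(e,m), annotated(e,m).
Restrictor pairs: (e1,m6) ✗  (e1,m8) ✗  (e2,m2) ✗  (e2,m6) ✗  (e3,m5) ✓  (e3,m6) ✓  (e4,m4) ✗
Counterexamples (restrictor pairs failing the scope): 5.

5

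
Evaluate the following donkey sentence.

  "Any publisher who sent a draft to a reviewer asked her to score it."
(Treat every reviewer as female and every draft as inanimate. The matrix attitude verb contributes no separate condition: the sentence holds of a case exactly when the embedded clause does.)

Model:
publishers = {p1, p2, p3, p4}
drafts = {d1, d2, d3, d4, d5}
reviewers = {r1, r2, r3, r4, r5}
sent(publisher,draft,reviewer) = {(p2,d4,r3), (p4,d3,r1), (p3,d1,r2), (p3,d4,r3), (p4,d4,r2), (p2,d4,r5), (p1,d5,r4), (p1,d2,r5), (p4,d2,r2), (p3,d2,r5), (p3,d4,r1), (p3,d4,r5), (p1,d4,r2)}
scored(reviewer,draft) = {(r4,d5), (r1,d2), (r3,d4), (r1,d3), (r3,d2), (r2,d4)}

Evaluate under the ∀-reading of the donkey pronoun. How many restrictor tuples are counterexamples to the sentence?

"her" takes "a reviewer" as antecedent and "it" takes "a draft"; both are donkey pronouns co-varying with the restrictor.
Strong reading: for every (p,d,r) with sent(p,d,r), scored(r,d).
Restrictor triples: (p1,d2,r5)→scored(r5,d2) ✗  (p1,d4,r2)→scored(r2,d4) ✓  (p1,d5,r4)→scored(r4,d5) ✓  (p2,d4,r3)→scored(r3,d4) ✓  (p2,d4,r5)→scored(r5,d4) ✗  (p3,d1,r2)→scored(r2,d1) ✗  (p3,d2,r5)→scored(r5,d2) ✗  (p3,d4,r1)→scored(r1,d4) ✗  (p3,d4,r3)→scored(r3,d4) ✓  (p3,d4,r5)→scored(r5,d4) ✗  (p4,d2,r2)→scored(r2,d2) ✗  (p4,d3,r1)→scored(r1,d3) ✓  (p4,d4,r2)→scored(r2,d4) ✓
Counterexamples (restrictor triples failing the scope): 7.

7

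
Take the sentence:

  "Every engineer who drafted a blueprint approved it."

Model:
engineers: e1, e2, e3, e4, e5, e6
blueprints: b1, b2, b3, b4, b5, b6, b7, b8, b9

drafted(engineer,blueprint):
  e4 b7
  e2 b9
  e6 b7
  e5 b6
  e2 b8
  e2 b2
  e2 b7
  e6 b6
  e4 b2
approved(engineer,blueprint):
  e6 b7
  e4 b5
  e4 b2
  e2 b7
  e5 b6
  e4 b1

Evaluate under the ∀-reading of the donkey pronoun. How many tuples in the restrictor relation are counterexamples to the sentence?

5

"it" takes "a blueprint" as antecedent — a donkey pronoun bound across the clause boundary.
Strong reading: for every (e,b) with drafted(e,b), approved(e,b).
Restrictor pairs: (e2,b2) ✗  (e2,b7) ✓  (e2,b8) ✗  (e2,b9) ✗  (e4,b2) ✓  (e4,b7) ✗  (e5,b6) ✓  (e6,b6) ✗  (e6,b7) ✓
Counterexamples (restrictor pairs failing the scope): 5.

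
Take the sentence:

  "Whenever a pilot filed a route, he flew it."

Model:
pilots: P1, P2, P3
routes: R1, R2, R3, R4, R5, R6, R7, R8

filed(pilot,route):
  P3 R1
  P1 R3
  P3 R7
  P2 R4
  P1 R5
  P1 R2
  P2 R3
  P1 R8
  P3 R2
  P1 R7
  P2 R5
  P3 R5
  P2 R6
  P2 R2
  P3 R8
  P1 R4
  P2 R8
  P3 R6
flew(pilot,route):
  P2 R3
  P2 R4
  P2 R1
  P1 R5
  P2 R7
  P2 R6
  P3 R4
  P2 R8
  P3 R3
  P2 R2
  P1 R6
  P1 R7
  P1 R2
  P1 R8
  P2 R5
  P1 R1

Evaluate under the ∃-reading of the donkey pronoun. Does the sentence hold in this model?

False

"it" takes "a route" as antecedent — a donkey pronoun bound across the clause boundary.
Weak reading: every pilot p with some filed-route has at least one filed-route r such that flew(p,r).
Per pilot: P1:✓  P2:✓  P3:✗
P3 has no witness among its filed-routes.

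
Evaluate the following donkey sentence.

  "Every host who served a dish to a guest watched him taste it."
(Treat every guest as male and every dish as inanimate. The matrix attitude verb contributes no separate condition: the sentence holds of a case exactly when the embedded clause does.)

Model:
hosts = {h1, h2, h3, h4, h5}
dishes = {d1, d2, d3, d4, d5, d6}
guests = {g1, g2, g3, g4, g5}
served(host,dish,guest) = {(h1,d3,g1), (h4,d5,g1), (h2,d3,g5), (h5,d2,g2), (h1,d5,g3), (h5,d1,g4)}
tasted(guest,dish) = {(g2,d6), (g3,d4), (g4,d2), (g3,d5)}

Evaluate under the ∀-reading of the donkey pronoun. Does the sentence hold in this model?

False

"him" takes "a guest" as antecedent and "it" takes "a dish"; both are donkey pronouns co-varying with the restrictor.
Strong reading: for every (h,d,g) with served(h,d,g), tasted(g,d).
Restrictor triples: (h1,d3,g1)→tasted(g1,d3) ✗  (h1,d5,g3)→tasted(g3,d5) ✓  (h2,d3,g5)→tasted(g5,d3) ✗  (h4,d5,g1)→tasted(g1,d5) ✗  (h5,d1,g4)→tasted(g4,d1) ✗  (h5,d2,g2)→tasted(g2,d2) ✗
Counterexample: (h1,d3,g1) — tasted(g1,d3) does not hold.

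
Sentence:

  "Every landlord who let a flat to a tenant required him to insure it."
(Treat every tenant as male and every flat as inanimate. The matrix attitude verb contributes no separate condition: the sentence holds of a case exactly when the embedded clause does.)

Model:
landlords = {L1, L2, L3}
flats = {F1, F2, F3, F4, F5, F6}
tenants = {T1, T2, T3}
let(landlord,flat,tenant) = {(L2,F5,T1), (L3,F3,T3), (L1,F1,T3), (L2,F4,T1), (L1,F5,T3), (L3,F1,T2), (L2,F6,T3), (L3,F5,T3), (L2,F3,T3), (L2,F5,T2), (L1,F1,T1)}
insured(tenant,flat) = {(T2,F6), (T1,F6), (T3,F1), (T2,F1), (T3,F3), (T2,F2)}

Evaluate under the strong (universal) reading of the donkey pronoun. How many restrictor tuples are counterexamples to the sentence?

7

"him" takes "a tenant" as antecedent and "it" takes "a flat"; both are donkey pronouns co-varying with the restrictor.
Strong reading: for every (l,f,t) with let(l,f,t), insured(t,f).
Restrictor triples: (L1,F1,T1)→insured(T1,F1) ✗  (L1,F1,T3)→insured(T3,F1) ✓  (L1,F5,T3)→insured(T3,F5) ✗  (L2,F3,T3)→insured(T3,F3) ✓  (L2,F4,T1)→insured(T1,F4) ✗  (L2,F5,T1)→insured(T1,F5) ✗  (L2,F5,T2)→insured(T2,F5) ✗  (L2,F6,T3)→insured(T3,F6) ✗  (L3,F1,T2)→insured(T2,F1) ✓  (L3,F3,T3)→insured(T3,F3) ✓  (L3,F5,T3)→insured(T3,F5) ✗
Counterexamples (restrictor triples failing the scope): 7.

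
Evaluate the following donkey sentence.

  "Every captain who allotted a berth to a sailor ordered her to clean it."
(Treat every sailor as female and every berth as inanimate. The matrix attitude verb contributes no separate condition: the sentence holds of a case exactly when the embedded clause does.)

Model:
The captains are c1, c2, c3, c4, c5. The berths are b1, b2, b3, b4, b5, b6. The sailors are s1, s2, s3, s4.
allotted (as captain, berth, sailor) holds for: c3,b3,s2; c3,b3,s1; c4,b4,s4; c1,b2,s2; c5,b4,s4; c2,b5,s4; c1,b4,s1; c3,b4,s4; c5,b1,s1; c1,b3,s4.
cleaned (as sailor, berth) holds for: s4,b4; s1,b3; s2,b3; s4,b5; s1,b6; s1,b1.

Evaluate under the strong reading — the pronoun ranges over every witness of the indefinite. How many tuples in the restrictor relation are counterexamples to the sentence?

"her" takes "a sailor" as antecedent and "it" takes "a berth"; both are donkey pronouns co-varying with the restrictor.
Strong reading: for every (c,b,s) with allotted(c,b,s), cleaned(s,b).
Restrictor triples: (c1,b2,s2)→cleaned(s2,b2) ✗  (c1,b3,s4)→cleaned(s4,b3) ✗  (c1,b4,s1)→cleaned(s1,b4) ✗  (c2,b5,s4)→cleaned(s4,b5) ✓  (c3,b3,s1)→cleaned(s1,b3) ✓  (c3,b3,s2)→cleaned(s2,b3) ✓  (c3,b4,s4)→cleaned(s4,b4) ✓  (c4,b4,s4)→cleaned(s4,b4) ✓  (c5,b1,s1)→cleaned(s1,b1) ✓  (c5,b4,s4)→cleaned(s4,b4) ✓
Counterexamples (restrictor triples failing the scope): 3.

3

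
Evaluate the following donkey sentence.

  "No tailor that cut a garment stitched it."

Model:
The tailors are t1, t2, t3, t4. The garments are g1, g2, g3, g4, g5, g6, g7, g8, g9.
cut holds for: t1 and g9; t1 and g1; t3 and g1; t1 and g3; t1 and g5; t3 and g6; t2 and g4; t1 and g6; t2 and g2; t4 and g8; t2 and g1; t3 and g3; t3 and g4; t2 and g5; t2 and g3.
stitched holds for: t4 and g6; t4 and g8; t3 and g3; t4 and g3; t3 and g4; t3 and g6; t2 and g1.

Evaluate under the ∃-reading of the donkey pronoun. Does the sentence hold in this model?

"it" takes "a garment" as antecedent — a donkey pronoun bound across the clause boundary.
Truth condition: for no (t,g) with cut(t,g) does stitched(t,g) hold.
Restrictor pairs — does the scope hold? (t1,g1):fails  (t1,g3):fails  (t1,g5):fails  (t1,g6):fails  (t1,g9):fails  (t2,g1):holds  (t2,g2):fails  (t2,g3):fails  (t2,g4):fails  (t2,g5):fails  (t3,g1):fails  (t3,g3):holds  (t3,g4):holds  (t3,g6):holds  (t4,g8):holds
Scope holds for 5 pair(s), so the sentence is false.

False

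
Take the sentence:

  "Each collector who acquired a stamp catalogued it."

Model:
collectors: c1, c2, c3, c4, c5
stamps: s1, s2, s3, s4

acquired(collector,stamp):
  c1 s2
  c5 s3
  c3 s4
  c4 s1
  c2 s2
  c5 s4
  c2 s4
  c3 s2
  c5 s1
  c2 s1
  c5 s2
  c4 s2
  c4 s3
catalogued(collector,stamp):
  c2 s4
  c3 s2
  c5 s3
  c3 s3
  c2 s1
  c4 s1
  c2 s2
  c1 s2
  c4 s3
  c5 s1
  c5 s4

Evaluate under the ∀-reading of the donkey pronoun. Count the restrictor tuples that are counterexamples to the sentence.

3

"it" takes "a stamp" as antecedent — a donkey pronoun bound across the clause boundary.
Strong reading: for every (c,s) with acquired(c,s), catalogued(c,s).
Restrictor pairs: (c1,s2) ✓  (c2,s1) ✓  (c2,s2) ✓  (c2,s4) ✓  (c3,s2) ✓  (c3,s4) ✗  (c4,s1) ✓  (c4,s2) ✗  (c4,s3) ✓  (c5,s1) ✓  (c5,s2) ✗  (c5,s3) ✓  (c5,s4) ✓
Counterexamples (restrictor pairs failing the scope): 3.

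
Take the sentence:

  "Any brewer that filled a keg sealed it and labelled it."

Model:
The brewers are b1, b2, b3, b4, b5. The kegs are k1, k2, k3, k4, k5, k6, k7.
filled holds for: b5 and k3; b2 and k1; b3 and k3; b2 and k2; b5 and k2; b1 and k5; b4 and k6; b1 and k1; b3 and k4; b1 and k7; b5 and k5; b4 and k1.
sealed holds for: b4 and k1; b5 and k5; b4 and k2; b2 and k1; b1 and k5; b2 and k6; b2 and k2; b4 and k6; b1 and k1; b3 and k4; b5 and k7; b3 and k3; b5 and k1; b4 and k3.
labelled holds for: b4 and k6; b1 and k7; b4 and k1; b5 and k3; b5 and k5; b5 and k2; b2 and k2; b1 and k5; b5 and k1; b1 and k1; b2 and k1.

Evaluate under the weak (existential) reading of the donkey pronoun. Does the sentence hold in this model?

"it" takes "a keg" as antecedent — a donkey pronoun bound across the clause boundary.
Weak reading: every brewer b with some filled-keg has at least one filled-keg k such that sealed(b,k) ∧ labelled(b,k).
Per brewer: b1:✓  b2:✓  b3:✗  b4:✓  b5:✓
b3 has no witness among its filled-kegs.

False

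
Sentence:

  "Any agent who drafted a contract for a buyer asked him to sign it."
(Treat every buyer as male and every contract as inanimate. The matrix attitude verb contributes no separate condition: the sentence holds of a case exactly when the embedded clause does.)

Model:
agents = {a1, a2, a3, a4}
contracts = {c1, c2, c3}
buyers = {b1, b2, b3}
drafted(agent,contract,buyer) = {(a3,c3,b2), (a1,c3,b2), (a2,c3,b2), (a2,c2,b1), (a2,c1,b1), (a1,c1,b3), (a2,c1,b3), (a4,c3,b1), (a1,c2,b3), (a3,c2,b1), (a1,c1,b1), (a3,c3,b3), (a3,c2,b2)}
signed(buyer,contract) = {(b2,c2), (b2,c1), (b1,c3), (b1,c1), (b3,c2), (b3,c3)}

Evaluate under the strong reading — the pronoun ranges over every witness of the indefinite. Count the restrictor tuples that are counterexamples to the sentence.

"him" takes "a buyer" as antecedent and "it" takes "a contract"; both are donkey pronouns co-varying with the restrictor.
Strong reading: for every (a,c,b) with drafted(a,c,b), signed(b,c).
Restrictor triples: (a1,c1,b1)→signed(b1,c1) ✓  (a1,c1,b3)→signed(b3,c1) ✗  (a1,c2,b3)→signed(b3,c2) ✓  (a1,c3,b2)→signed(b2,c3) ✗  (a2,c1,b1)→signed(b1,c1) ✓  (a2,c1,b3)→signed(b3,c1) ✗  (a2,c2,b1)→signed(b1,c2) ✗  (a2,c3,b2)→signed(b2,c3) ✗  (a3,c2,b1)→signed(b1,c2) ✗  (a3,c2,b2)→signed(b2,c2) ✓  (a3,c3,b2)→signed(b2,c3) ✗  (a3,c3,b3)→signed(b3,c3) ✓  (a4,c3,b1)→signed(b1,c3) ✓
Counterexamples (restrictor triples failing the scope): 7.

7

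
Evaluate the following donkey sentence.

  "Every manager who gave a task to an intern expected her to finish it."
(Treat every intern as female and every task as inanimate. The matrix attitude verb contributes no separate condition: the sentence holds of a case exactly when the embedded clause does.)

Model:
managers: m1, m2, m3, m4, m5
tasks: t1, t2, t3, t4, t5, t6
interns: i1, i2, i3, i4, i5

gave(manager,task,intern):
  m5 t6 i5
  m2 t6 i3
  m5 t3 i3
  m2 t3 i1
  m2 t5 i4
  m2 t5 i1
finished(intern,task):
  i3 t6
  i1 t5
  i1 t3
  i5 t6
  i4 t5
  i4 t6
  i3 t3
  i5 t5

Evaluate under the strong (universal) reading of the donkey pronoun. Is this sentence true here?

True

"her" takes "an intern" as antecedent and "it" takes "a task"; both are donkey pronouns co-varying with the restrictor.
Strong reading: for every (m,t,i) with gave(m,t,i), finished(i,t).
Restrictor triples: (m2,t3,i1)→finished(i1,t3) ✓  (m2,t5,i1)→finished(i1,t5) ✓  (m2,t5,i4)→finished(i4,t5) ✓  (m2,t6,i3)→finished(i3,t6) ✓  (m5,t3,i3)→finished(i3,t3) ✓  (m5,t6,i5)→finished(i5,t6) ✓
Every restrictor triple satisfies the scope.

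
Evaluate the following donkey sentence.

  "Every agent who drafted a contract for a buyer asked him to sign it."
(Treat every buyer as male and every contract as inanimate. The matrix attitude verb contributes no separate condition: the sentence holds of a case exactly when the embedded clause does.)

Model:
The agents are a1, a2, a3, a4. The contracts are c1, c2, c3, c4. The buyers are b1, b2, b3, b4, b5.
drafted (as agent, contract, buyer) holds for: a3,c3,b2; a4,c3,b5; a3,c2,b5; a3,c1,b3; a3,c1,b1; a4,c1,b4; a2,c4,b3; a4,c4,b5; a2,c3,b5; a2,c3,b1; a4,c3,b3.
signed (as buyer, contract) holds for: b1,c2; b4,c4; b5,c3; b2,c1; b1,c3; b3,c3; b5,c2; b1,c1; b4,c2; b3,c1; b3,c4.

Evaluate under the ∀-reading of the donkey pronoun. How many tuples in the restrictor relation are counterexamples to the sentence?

"him" takes "a buyer" as antecedent and "it" takes "a contract"; both are donkey pronouns co-varying with the restrictor.
Strong reading: for every (a,c,b) with drafted(a,c,b), signed(b,c).
Restrictor triples: (a2,c3,b1)→signed(b1,c3) ✓  (a2,c3,b5)→signed(b5,c3) ✓  (a2,c4,b3)→signed(b3,c4) ✓  (a3,c1,b1)→signed(b1,c1) ✓  (a3,c1,b3)→signed(b3,c1) ✓  (a3,c2,b5)→signed(b5,c2) ✓  (a3,c3,b2)→signed(b2,c3) ✗  (a4,c1,b4)→signed(b4,c1) ✗  (a4,c3,b3)→signed(b3,c3) ✓  (a4,c3,b5)→signed(b5,c3) ✓  (a4,c4,b5)→signed(b5,c4) ✗
Counterexamples (restrictor triples failing the scope): 3.

3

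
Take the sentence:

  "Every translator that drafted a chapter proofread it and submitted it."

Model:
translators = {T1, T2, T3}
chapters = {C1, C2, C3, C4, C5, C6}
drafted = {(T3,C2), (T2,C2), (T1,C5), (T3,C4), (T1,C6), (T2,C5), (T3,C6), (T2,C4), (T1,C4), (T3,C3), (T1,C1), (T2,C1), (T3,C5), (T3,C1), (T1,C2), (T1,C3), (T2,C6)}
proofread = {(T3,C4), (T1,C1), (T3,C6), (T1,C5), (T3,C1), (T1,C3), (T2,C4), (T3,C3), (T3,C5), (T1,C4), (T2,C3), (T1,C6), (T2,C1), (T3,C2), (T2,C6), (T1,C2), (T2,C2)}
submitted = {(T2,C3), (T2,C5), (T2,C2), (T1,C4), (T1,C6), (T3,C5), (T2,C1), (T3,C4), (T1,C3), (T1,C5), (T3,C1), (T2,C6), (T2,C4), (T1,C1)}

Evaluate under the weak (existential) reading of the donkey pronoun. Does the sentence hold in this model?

"it" takes "a chapter" as antecedent — a donkey pronoun bound across the clause boundary.
Weak reading: every translator t with some drafted-chapter has at least one drafted-chapter c such that proofread(t,c) ∧ submitted(t,c).
Per translator: T1:✓  T2:✓  T3:✓
Every translator in the restrictor has a witness.

True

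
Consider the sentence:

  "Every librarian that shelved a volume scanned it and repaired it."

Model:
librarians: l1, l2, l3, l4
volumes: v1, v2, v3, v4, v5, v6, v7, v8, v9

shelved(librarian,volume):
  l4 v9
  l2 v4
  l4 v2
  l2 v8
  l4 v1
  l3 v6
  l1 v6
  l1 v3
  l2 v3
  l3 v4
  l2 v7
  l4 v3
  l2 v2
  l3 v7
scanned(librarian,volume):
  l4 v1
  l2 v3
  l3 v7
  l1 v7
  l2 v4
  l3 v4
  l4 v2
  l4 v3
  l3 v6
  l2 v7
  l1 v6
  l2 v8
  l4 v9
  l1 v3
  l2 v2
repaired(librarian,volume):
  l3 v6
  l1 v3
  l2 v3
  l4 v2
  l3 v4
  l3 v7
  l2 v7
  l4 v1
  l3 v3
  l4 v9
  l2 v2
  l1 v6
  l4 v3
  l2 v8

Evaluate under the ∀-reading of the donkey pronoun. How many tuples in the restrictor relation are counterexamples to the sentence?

"it" takes "a volume" as antecedent — a donkey pronoun bound across the clause boundary.
Strong reading: for every (l,v) with shelved(l,v), scanned(l,v) ∧ repaired(l,v).
Restrictor pairs: (l1,v3) ✓  (l1,v6) ✓  (l2,v2) ✓  (l2,v3) ✓  (l2,v4) ✗  (l2,v7) ✓  (l2,v8) ✓  (l3,v4) ✓  (l3,v6) ✓  (l3,v7) ✓  (l4,v1) ✓  (l4,v2) ✓  (l4,v3) ✓  (l4,v9) ✓
Counterexamples (restrictor pairs failing the scope): 1.

1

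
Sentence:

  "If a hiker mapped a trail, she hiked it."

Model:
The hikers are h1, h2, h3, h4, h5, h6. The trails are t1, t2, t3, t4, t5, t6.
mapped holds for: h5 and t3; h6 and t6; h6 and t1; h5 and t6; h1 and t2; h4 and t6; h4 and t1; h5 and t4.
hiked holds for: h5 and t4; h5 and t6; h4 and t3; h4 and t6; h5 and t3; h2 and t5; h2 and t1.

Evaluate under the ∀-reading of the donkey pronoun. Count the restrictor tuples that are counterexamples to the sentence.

4

"it" takes "a trail" as antecedent — a donkey pronoun bound across the clause boundary.
Strong reading: for every (h,t) with mapped(h,t), hiked(h,t).
Restrictor pairs: (h1,t2) ✗  (h4,t1) ✗  (h4,t6) ✓  (h5,t3) ✓  (h5,t4) ✓  (h5,t6) ✓  (h6,t1) ✗  (h6,t6) ✗
Counterexamples (restrictor pairs failing the scope): 4.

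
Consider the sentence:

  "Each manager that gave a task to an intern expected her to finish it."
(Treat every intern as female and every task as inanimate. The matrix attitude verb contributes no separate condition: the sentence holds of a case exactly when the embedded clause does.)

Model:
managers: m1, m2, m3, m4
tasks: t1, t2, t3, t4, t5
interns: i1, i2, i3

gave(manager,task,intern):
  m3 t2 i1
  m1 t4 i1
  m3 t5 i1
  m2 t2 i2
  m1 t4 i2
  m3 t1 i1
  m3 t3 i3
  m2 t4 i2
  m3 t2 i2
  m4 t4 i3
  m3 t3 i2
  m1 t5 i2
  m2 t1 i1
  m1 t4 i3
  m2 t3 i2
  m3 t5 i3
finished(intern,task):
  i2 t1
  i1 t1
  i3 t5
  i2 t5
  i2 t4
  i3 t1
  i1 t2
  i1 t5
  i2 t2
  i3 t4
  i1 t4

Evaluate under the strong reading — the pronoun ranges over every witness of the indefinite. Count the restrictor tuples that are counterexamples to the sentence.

"her" takes "an intern" as antecedent and "it" takes "a task"; both are donkey pronouns co-varying with the restrictor.
Strong reading: for every (m,t,i) with gave(m,t,i), finished(i,t).
Restrictor triples: (m1,t4,i1)→finished(i1,t4) ✓  (m1,t4,i2)→finished(i2,t4) ✓  (m1,t4,i3)→finished(i3,t4) ✓  (m1,t5,i2)→finished(i2,t5) ✓  (m2,t1,i1)→finished(i1,t1) ✓  (m2,t2,i2)→finished(i2,t2) ✓  (m2,t3,i2)→finished(i2,t3) ✗  (m2,t4,i2)→finished(i2,t4) ✓  (m3,t1,i1)→finished(i1,t1) ✓  (m3,t2,i1)→finished(i1,t2) ✓  (m3,t2,i2)→finished(i2,t2) ✓  (m3,t3,i2)→finished(i2,t3) ✗  (m3,t3,i3)→finished(i3,t3) ✗  (m3,t5,i1)→finished(i1,t5) ✓  (m3,t5,i3)→finished(i3,t5) ✓  (m4,t4,i3)→finished(i3,t4) ✓
Counterexamples (restrictor triples failing the scope): 3.

3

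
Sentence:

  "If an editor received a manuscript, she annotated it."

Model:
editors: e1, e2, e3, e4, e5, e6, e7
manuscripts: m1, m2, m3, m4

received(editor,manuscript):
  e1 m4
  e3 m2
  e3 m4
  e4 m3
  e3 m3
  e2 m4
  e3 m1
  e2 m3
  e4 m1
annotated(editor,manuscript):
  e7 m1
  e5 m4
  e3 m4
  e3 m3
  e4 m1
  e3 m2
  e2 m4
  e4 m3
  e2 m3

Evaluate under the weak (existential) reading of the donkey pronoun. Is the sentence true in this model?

"it" takes "a manuscript" as antecedent — a donkey pronoun bound across the clause boundary.
Weak reading: every editor e with some received-manuscript has at least one received-manuscript m such that annotated(e,m).
Per editor: e1:✗  e2:✓  e3:✓  e4:✓
e1 has no witness among its received-manuscripts.

False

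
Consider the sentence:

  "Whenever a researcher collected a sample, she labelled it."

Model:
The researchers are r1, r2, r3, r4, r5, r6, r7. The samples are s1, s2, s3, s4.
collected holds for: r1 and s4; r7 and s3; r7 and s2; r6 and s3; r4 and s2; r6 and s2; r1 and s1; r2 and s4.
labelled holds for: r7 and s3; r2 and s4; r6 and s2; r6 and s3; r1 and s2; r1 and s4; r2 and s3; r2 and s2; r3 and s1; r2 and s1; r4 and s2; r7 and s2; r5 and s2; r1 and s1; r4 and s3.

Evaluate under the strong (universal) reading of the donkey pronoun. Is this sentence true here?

"it" takes "a sample" as antecedent — a donkey pronoun bound across the clause boundary.
Strong reading: for every (r,s) with collected(r,s), labelled(r,s).
Restrictor pairs: (r1,s1) ✓  (r1,s4) ✓  (r2,s4) ✓  (r4,s2) ✓  (r6,s2) ✓  (r6,s3) ✓  (r7,s2) ✓  (r7,s3) ✓
Every restrictor pair satisfies the scope.

True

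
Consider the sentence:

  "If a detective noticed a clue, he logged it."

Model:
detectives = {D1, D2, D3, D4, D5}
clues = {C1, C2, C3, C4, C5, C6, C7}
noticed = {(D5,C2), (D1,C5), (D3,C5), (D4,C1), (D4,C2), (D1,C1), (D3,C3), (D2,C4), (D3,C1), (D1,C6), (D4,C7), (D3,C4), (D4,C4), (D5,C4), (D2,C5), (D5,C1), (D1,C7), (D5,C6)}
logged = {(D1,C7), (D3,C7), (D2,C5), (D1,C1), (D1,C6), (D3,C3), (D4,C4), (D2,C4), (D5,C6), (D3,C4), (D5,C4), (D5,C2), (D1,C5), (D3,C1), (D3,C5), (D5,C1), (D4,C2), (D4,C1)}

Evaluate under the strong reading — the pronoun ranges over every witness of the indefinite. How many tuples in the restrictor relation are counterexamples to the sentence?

"it" takes "a clue" as antecedent — a donkey pronoun bound across the clause boundary.
Strong reading: for every (d,c) with noticed(d,c), logged(d,c).
Restrictor pairs: (D1,C1) ✓  (D1,C5) ✓  (D1,C6) ✓  (D1,C7) ✓  (D2,C4) ✓  (D2,C5) ✓  (D3,C1) ✓  (D3,C3) ✓  (D3,C4) ✓  (D3,C5) ✓  (D4,C1) ✓  (D4,C2) ✓  (D4,C4) ✓  (D4,C7) ✗  (D5,C1) ✓  (D5,C2) ✓  (D5,C4) ✓  (D5,C6) ✓
Counterexamples (restrictor pairs failing the scope): 1.

1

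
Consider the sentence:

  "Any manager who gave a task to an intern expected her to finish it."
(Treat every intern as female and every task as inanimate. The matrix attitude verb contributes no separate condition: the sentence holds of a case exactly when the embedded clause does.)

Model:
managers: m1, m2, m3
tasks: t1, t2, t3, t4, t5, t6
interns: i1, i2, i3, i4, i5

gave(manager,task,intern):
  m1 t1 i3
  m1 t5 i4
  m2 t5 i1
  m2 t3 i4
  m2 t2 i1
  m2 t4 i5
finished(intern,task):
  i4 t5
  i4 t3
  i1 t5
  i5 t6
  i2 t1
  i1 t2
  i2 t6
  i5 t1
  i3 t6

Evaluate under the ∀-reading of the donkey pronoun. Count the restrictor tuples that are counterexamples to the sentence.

"her" takes "an intern" as antecedent and "it" takes "a task"; both are donkey pronouns co-varying with the restrictor.
Strong reading: for every (m,t,i) with gave(m,t,i), finished(i,t).
Restrictor triples: (m1,t1,i3)→finished(i3,t1) ✗  (m1,t5,i4)→finished(i4,t5) ✓  (m2,t2,i1)→finished(i1,t2) ✓  (m2,t3,i4)→finished(i4,t3) ✓  (m2,t4,i5)→finished(i5,t4) ✗  (m2,t5,i1)→finished(i1,t5) ✓
Counterexamples (restrictor triples failing the scope): 2.

2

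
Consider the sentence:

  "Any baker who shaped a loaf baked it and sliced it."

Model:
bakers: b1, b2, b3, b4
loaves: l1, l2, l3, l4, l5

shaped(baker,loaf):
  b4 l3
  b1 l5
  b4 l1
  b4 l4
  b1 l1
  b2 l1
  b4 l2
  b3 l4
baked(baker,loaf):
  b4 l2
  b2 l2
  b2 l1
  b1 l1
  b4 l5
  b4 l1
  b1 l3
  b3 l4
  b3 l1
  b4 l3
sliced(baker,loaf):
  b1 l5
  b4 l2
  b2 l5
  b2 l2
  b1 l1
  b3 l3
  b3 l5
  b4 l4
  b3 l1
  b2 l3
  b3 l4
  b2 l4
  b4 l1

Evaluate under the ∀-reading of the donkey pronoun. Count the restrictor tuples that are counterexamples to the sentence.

4

"it" takes "a loaf" as antecedent — a donkey pronoun bound across the clause boundary.
Strong reading: for every (b,l) with shaped(b,l), baked(b,l) ∧ sliced(b,l).
Restrictor pairs: (b1,l1) ✓  (b1,l5) ✗  (b2,l1) ✗  (b3,l4) ✓  (b4,l1) ✓  (b4,l2) ✓  (b4,l3) ✗  (b4,l4) ✗
Counterexamples (restrictor pairs failing the scope): 4.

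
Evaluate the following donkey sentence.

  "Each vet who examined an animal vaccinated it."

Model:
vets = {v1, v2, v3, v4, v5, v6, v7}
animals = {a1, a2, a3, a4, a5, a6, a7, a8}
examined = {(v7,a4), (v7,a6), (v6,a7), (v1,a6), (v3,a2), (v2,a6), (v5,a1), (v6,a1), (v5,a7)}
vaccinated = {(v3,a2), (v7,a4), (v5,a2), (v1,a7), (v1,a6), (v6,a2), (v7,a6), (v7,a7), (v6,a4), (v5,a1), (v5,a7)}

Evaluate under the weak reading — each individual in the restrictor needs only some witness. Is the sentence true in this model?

False

"it" takes "an animal" as antecedent — a donkey pronoun bound across the clause boundary.
Weak reading: every vet v with some examined-animal has at least one examined-animal a such that vaccinated(v,a).
Per vet: v1:✓  v2:✗  v3:✓  v5:✓  v6:✗  v7:✓
v2 has no witness among its examined-animals.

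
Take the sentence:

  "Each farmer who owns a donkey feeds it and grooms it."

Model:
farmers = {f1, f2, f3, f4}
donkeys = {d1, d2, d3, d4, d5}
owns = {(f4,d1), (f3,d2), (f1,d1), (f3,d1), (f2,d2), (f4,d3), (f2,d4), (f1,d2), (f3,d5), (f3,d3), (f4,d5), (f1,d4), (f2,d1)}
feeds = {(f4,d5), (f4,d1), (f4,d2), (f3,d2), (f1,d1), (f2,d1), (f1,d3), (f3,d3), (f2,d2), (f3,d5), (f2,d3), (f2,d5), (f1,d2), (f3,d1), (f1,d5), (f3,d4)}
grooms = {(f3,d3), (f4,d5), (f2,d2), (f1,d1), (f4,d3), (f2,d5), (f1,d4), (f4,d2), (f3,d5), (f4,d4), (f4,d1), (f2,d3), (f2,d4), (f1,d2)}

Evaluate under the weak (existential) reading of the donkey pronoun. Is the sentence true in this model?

"it" takes "a donkey" as antecedent — a donkey pronoun bound across the clause boundary.
Weak reading: every farmer f with some owns-donkey has at least one owns-donkey d such that feeds(f,d) ∧ grooms(f,d).
Per farmer: f1:✓  f2:✓  f3:✓  f4:✓
Every farmer in the restrictor has a witness.

True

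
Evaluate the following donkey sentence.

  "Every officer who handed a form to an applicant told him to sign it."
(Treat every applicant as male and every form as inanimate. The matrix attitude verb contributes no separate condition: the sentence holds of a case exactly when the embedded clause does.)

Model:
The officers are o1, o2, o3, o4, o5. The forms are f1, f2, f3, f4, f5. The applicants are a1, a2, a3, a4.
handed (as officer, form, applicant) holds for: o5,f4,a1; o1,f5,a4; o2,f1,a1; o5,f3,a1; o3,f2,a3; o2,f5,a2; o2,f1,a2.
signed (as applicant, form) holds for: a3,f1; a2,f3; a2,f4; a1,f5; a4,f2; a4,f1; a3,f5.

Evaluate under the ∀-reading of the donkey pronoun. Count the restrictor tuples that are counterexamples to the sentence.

"him" takes "an applicant" as antecedent and "it" takes "a form"; both are donkey pronouns co-varying with the restrictor.
Strong reading: for every (o,f,a) with handed(o,f,a), signed(a,f).
Restrictor triples: (o1,f5,a4)→signed(a4,f5) ✗  (o2,f1,a1)→signed(a1,f1) ✗  (o2,f1,a2)→signed(a2,f1) ✗  (o2,f5,a2)→signed(a2,f5) ✗  (o3,f2,a3)→signed(a3,f2) ✗  (o5,f3,a1)→signed(a1,f3) ✗  (o5,f4,a1)→signed(a1,f4) ✗
Counterexamples (restrictor triples failing the scope): 7.

7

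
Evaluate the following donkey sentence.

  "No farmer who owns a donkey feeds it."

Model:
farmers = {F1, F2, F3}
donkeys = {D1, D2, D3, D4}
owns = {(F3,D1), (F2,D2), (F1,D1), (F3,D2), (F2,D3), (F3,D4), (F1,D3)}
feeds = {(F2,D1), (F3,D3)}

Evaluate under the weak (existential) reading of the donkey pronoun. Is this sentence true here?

"it" takes "a donkey" as antecedent — a donkey pronoun bound across the clause boundary.
Truth condition: for no (f,d) with owns(f,d) does feeds(f,d) hold.
Restrictor pairs — does the scope hold? (F1,D1):fails  (F1,D3):fails  (F2,D2):fails  (F2,D3):fails  (F3,D1):fails  (F3,D2):fails  (F3,D4):fails
Scope holds for no restrictor pair, so the sentence is true.

True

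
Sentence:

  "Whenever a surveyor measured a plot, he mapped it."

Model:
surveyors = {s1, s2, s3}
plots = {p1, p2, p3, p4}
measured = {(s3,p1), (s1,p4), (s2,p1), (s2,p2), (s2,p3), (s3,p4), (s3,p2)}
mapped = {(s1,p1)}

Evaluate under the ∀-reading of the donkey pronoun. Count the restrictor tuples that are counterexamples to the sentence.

"it" takes "a plot" as antecedent — a donkey pronoun bound across the clause boundary.
Strong reading: for every (s,p) with measured(s,p), mapped(s,p).
Restrictor pairs: (s1,p4) ✗  (s2,p1) ✗  (s2,p2) ✗  (s2,p3) ✗  (s3,p1) ✗  (s3,p2) ✗  (s3,p4) ✗
Counterexamples (restrictor pairs failing the scope): 7.

7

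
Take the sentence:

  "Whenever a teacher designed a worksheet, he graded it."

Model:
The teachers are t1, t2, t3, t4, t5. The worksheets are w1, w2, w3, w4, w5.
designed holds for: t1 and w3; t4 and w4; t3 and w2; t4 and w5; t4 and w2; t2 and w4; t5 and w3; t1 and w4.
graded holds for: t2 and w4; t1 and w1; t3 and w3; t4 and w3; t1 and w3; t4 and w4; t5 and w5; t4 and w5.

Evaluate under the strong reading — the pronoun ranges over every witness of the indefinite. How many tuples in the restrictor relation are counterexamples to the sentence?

4

"it" takes "a worksheet" as antecedent — a donkey pronoun bound across the clause boundary.
Strong reading: for every (t,w) with designed(t,w), graded(t,w).
Restrictor pairs: (t1,w3) ✓  (t1,w4) ✗  (t2,w4) ✓  (t3,w2) ✗  (t4,w2) ✗  (t4,w4) ✓  (t4,w5) ✓  (t5,w3) ✗
Counterexamples (restrictor pairs failing the scope): 4.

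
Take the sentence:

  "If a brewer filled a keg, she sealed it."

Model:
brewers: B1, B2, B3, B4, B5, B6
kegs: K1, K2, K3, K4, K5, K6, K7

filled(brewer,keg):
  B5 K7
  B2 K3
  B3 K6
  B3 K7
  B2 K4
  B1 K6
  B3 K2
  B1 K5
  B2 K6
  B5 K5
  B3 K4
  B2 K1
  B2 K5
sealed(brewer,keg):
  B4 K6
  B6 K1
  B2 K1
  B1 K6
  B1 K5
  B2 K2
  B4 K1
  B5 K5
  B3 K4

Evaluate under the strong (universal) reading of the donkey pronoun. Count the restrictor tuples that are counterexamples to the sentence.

"it" takes "a keg" as antecedent — a donkey pronoun bound across the clause boundary.
Strong reading: for every (b,k) with filled(b,k), sealed(b,k).
Restrictor pairs: (B1,K5) ✓  (B1,K6) ✓  (B2,K1) ✓  (B2,K3) ✗  (B2,K4) ✗  (B2,K5) ✗  (B2,K6) ✗  (B3,K2) ✗  (B3,K4) ✓  (B3,K6) ✗  (B3,K7) ✗  (B5,K5) ✓  (B5,K7) ✗
Counterexamples (restrictor pairs failing the scope): 8.

8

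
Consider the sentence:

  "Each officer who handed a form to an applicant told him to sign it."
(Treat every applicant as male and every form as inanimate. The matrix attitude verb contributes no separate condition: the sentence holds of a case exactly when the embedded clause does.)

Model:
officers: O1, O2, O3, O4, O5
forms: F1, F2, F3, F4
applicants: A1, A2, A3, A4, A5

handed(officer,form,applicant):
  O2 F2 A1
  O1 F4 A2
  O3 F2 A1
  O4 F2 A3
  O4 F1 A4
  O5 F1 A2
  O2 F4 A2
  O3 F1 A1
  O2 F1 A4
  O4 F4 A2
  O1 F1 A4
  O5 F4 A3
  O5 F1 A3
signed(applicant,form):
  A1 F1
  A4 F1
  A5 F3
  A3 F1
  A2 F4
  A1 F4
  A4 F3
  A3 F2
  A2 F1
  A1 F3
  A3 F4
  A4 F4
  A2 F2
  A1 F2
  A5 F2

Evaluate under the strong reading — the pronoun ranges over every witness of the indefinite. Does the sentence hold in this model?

True

"him" takes "an applicant" as antecedent and "it" takes "a form"; both are donkey pronouns co-varying with the restrictor.
Strong reading: for every (o,f,a) with handed(o,f,a), signed(a,f).
Restrictor triples: (O1,F1,A4)→signed(A4,F1) ✓  (O1,F4,A2)→signed(A2,F4) ✓  (O2,F1,A4)→signed(A4,F1) ✓  (O2,F2,A1)→signed(A1,F2) ✓  (O2,F4,A2)→signed(A2,F4) ✓  (O3,F1,A1)→signed(A1,F1) ✓  (O3,F2,A1)→signed(A1,F2) ✓  (O4,F1,A4)→signed(A4,F1) ✓  (O4,F2,A3)→signed(A3,F2) ✓  (O4,F4,A2)→signed(A2,F4) ✓  (O5,F1,A2)→signed(A2,F1) ✓  (O5,F1,A3)→signed(A3,F1) ✓  (O5,F4,A3)→signed(A3,F4) ✓
Every restrictor triple satisfies the scope.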